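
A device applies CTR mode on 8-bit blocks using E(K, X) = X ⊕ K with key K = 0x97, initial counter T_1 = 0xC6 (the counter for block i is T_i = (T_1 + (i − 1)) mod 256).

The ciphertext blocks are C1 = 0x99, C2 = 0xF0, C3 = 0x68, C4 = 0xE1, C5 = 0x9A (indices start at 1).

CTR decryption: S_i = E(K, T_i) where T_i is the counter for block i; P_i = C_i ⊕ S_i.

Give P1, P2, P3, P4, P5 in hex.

P1 = 0xC8, P2 = 0xA0, P3 = 0x37, P4 = 0xBF, P5 = 0xC7

P1: T = 0xC6, S = E(K, T) = 0x51; 0x99 ⊕ 0x51 = 0xC8.
P2: T = 0xC7, S = E(K, T) = 0x50; 0xF0 ⊕ 0x50 = 0xA0.
P3: T = 0xC8, S = E(K, T) = 0x5F; 0x68 ⊕ 0x5F = 0x37.
P4: T = 0xC9, S = E(K, T) = 0x5E; 0xE1 ⊕ 0x5E = 0xBF.
P5: T = 0xCA, S = E(K, T) = 0x5D; 0x9A ⊕ 0x5D = 0xC7.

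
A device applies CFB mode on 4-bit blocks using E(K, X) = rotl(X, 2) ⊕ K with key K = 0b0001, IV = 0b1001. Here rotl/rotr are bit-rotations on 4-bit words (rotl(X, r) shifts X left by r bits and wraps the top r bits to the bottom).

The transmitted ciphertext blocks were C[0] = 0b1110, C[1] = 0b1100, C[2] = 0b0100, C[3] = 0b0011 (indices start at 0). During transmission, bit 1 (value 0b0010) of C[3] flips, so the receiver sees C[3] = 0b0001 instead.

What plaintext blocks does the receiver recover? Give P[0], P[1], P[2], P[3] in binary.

P[0] = 0b1001, P[1] = 0b0110, P[2] = 0b0110, P[3] = 0b0001

CFB decryption: P_i = C_i ⊕ E(K, C_{i−1}), with C_{−1} = IV.
Only C[3] changed, to 0b0001. In CFB, a change in C_i flips the same bit in P_i and garbles P_{i+1}. Decrypting the received ciphertext:
P[0]: E(K, 0b1001) = 0b0111; 0b1110 ⊕ 0b0111 = 0b1001.
P[1]: E(K, 0b1110) = 0b1010; 0b1100 ⊕ 0b1010 = 0b0110.
P[2]: E(K, 0b1100) = 0b0010; 0b0100 ⊕ 0b0010 = 0b0110.
P[3]: E(K, 0b0100) = 0b0000; 0b0001 ⊕ 0b0000 = 0b0001.
Blocks that differ from the original plaintext: P[3].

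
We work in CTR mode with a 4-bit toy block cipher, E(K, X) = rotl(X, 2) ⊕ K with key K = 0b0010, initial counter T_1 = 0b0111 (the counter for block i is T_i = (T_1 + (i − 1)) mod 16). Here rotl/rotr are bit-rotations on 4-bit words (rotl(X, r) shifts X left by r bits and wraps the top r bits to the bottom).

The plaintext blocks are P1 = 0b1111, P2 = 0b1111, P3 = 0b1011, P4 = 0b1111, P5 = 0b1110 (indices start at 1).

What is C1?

C1 = 0b0000

CTR encryption: S_i = E(K, T_i) where T_i is the counter for block i; C_i = P_i ⊕ S_i.
C1: T = 0b0111, S = E(K, T) = 0b1111; 0b1111 ⊕ 0b1111 = 0b0000.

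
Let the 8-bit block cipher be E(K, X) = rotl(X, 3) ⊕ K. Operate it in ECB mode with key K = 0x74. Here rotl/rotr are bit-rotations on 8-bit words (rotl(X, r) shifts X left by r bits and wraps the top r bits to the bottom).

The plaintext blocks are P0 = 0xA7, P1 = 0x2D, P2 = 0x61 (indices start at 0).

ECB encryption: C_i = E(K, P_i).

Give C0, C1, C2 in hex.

C0: E(K, 0xA7) = 0x49.
C1: E(K, 0x2D) = 0x1D.
C2: E(K, 0x61) = 0x7F.

C0 = 0x49, C1 = 0x1D, C2 = 0x7F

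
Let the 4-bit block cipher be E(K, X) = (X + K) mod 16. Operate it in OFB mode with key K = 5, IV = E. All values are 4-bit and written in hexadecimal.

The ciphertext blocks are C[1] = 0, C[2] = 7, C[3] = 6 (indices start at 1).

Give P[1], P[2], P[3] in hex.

OFB decryption: S_i = E(K, S_{i−1}) with S_{0} = IV; P_i = C_i ⊕ S_i.
P[1]: S = E(K, E) = 3; 0 ⊕ 3 = 3.
P[2]: S = E(K, 3) = 8; 7 ⊕ 8 = F.
P[3]: S = E(K, 8) = D; 6 ⊕ D = B.

P[1] = 3, P[2] = F, P[3] = B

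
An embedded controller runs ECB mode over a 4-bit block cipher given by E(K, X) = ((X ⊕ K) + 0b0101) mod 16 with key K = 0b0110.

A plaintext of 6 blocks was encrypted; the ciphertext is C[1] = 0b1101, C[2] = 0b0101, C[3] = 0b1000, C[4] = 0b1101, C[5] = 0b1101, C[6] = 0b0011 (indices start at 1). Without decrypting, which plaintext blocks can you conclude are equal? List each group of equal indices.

ECB encrypts each block independently with the same key, so equal ciphertext blocks imply equal plaintext blocks.
C[1] = C[4] = C[5] = 0b1101, so P[1] = P[4] = P[5].

P[1] = P[4] = P[5]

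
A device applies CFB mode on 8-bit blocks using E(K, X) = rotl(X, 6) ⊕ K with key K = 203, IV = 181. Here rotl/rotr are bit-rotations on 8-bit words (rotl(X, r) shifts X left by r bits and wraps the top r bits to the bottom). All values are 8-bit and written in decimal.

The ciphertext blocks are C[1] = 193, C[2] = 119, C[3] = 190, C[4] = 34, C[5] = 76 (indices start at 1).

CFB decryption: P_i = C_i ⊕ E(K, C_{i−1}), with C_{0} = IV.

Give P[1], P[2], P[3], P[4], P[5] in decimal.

P[1]: E(K, 181) = 166; 193 ⊕ 166 = 103.
P[2]: E(K, 193) = 187; 119 ⊕ 187 = 204.
P[3]: E(K, 119) = 22; 190 ⊕ 22 = 168.
P[4]: E(K, 190) = 100; 34 ⊕ 100 = 70.
P[5]: E(K, 34) = 67; 76 ⊕ 67 = 15.

P[1] = 103, P[2] = 204, P[3] = 168, P[4] = 70, P[5] = 15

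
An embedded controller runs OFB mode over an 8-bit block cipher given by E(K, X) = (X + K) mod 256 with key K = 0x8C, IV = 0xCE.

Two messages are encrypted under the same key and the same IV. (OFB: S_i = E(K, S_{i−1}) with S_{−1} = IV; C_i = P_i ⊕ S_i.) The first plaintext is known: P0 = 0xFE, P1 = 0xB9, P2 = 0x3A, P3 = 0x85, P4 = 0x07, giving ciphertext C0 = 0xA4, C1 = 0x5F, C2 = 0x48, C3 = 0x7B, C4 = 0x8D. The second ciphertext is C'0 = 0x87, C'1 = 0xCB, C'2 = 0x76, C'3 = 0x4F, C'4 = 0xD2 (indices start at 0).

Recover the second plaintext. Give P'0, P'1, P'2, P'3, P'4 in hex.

In OFB with a reused IV, both messages share the same keystream S_i, so C_i ⊕ C'_i = P_i ⊕ P'_i and thus P'_i = P_i ⊕ C_i ⊕ C'_i.
P'0: 0xFE ⊕ 0xA4 ⊕ 0x87 = 0xDD.
P'1: 0xB9 ⊕ 0x5F ⊕ 0xCB = 0x2D.
P'2: 0x3A ⊕ 0x48 ⊕ 0x76 = 0x04.
P'3: 0x85 ⊕ 0x7B ⊕ 0x4F = 0xB1.
P'4: 0x07 ⊕ 0x8D ⊕ 0xD2 = 0x58.

P'0 = 0xDD, P'1 = 0x2D, P'2 = 0x04, P'3 = 0xB1, P'4 = 0x58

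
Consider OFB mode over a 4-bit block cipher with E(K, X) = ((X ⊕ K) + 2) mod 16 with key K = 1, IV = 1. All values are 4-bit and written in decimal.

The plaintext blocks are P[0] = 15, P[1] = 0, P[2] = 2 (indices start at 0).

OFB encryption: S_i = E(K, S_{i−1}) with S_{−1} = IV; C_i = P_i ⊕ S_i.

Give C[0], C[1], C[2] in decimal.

C[0] = 13, C[1] = 5, C[2] = 4

C[0]: S = E(K, 1) = 2; 15 ⊕ 2 = 13.
C[1]: S = E(K, 2) = 5; 0 ⊕ 5 = 5.
C[2]: S = E(K, 5) = 6; 2 ⊕ 6 = 4.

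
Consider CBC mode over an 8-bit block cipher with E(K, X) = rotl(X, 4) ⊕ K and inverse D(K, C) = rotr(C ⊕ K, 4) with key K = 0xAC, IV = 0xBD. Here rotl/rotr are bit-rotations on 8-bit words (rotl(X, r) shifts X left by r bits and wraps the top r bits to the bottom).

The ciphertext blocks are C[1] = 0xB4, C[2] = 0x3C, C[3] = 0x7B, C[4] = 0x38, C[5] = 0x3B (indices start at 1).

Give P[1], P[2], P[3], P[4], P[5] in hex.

CBC decryption: P_i = D(K, C_i) ⊕ C_{i−1}, with C_{0} = IV.
P[1]: D(K, 0xB4) = 0x81; 0x81 ⊕ 0xBD = 0x3C.
P[2]: D(K, 0x3C) = 0x09; 0x09 ⊕ 0xB4 = 0xBD.
P[3]: D(K, 0x7B) = 0x7D; 0x7D ⊕ 0x3C = 0x41.
P[4]: D(K, 0x38) = 0x49; 0x49 ⊕ 0x7B = 0x32.
P[5]: D(K, 0x3B) = 0x79; 0x79 ⊕ 0x38 = 0x41.

P[1] = 0x3C, P[2] = 0xBD, P[3] = 0x41, P[4] = 0x32, P[5] = 0x41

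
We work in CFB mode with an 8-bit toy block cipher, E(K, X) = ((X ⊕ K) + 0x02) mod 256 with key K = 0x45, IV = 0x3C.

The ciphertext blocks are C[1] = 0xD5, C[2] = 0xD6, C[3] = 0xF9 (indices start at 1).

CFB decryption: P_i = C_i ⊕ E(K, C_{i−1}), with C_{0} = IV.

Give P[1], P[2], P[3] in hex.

P[1] = 0xAE, P[2] = 0x44, P[3] = 0x6C

P[1]: E(K, 0x3C) = 0x7B; 0xD5 ⊕ 0x7B = 0xAE.
P[2]: E(K, 0xD5) = 0x92; 0xD6 ⊕ 0x92 = 0x44.
P[3]: E(K, 0xD6) = 0x95; 0xF9 ⊕ 0x95 = 0x6C.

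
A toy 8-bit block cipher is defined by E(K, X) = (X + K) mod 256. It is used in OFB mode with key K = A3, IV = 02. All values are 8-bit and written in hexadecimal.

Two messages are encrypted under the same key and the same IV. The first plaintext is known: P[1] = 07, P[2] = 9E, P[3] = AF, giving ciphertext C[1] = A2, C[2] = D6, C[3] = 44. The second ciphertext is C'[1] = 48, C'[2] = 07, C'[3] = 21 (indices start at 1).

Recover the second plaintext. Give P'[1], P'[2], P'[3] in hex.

In OFB with a reused IV, both messages share the same keystream S_i, so C_i ⊕ C'_i = P_i ⊕ P'_i and thus P'_i = P_i ⊕ C_i ⊕ C'_i.
P'[1]: 07 ⊕ A2 ⊕ 48 = ED.
P'[2]: 9E ⊕ D6 ⊕ 07 = 4F.
P'[3]: AF ⊕ 44 ⊕ 21 = CA.

P'[1] = ED, P'[2] = 4F, P'[3] = CA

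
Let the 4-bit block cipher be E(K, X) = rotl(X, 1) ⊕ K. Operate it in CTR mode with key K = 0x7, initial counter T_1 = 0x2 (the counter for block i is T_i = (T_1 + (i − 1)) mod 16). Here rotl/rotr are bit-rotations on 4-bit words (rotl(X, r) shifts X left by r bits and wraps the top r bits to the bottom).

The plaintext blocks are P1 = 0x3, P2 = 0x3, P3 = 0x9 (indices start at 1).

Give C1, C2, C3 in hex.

C1 = 0x0, C2 = 0x2, C3 = 0x6

CTR encryption: S_i = E(K, T_i) where T_i is the counter for block i; C_i = P_i ⊕ S_i.
C1: T = 0x2, S = E(K, T) = 0x3; 0x3 ⊕ 0x3 = 0x0.
C2: T = 0x3, S = E(K, T) = 0x1; 0x3 ⊕ 0x1 = 0x2.
C3: T = 0x4, S = E(K, T) = 0xF; 0x9 ⊕ 0xF = 0x6.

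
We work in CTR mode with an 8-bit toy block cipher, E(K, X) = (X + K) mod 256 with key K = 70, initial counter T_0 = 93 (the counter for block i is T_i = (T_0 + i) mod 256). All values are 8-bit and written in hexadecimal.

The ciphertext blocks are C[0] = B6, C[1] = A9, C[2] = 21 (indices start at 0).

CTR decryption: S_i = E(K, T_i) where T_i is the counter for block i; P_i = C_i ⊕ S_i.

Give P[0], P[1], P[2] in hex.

P[0] = B5, P[1] = AD, P[2] = 24

P[0]: T = 93, S = E(K, T) = 03; B6 ⊕ 03 = B5.
P[1]: T = 94, S = E(K, T) = 04; A9 ⊕ 04 = AD.
P[2]: T = 95, S = E(K, T) = 05; 21 ⊕ 05 = 24.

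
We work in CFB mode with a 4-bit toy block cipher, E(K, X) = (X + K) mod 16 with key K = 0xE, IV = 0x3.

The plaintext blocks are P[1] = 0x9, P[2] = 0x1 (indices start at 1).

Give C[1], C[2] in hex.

C[1] = 0x8, C[2] = 0x7

CFB encryption: C_i = P_i ⊕ E(K, C_{i−1}), with C_{0} = IV.
C[1]: E(K, 0x3) = 0x1; 0x9 ⊕ 0x1 = 0x8.
C[2]: E(K, 0x8) = 0x6; 0x1 ⊕ 0x6 = 0x7.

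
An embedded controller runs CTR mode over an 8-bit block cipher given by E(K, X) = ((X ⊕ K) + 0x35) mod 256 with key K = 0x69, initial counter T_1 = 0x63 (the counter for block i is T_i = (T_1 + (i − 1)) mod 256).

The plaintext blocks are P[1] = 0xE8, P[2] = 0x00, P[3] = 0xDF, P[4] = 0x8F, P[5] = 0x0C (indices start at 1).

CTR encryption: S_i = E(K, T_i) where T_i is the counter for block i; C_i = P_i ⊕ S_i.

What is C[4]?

C[1]: T = 0x63, S = E(K, T) = 0x3F; 0xE8 ⊕ 0x3F = 0xD7.
C[2]: T = 0x64, S = E(K, T) = 0x42; 0x00 ⊕ 0x42 = 0x42.
C[3]: T = 0x65, S = E(K, T) = 0x41; 0xDF ⊕ 0x41 = 0x9E.
C[4]: T = 0x66, S = E(K, T) = 0x44; 0x8F ⊕ 0x44 = 0xCB.

C[4] = 0xCB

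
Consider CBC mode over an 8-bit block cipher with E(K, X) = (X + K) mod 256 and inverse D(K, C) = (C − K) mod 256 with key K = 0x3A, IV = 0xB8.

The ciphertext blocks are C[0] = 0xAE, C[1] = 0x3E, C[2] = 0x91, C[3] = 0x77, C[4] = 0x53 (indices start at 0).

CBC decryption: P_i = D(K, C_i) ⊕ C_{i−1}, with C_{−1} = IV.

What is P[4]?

P[4]: D(K, 0x53) = 0x19; 0x19 ⊕ 0x77 = 0x6E.

P[4] = 0x6E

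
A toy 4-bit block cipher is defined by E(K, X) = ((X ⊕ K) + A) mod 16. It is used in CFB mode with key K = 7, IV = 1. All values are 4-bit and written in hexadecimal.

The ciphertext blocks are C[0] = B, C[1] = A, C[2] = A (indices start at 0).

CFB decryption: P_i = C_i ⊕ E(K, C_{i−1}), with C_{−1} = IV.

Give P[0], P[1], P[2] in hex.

P[0] = B, P[1] = C, P[2] = D

P[0]: E(K, 1) = 0; B ⊕ 0 = B.
P[1]: E(K, B) = 6; A ⊕ 6 = C.
P[2]: E(K, A) = 7; A ⊕ 7 = D.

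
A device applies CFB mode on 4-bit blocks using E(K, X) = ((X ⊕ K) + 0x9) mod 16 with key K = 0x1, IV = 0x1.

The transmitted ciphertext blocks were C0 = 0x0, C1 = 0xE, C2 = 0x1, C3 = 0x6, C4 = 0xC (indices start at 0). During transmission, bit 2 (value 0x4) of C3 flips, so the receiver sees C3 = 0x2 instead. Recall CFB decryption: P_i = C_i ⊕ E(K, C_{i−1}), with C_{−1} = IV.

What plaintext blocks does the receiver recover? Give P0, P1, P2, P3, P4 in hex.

P0 = 0x9, P1 = 0x4, P2 = 0x9, P3 = 0xB, P4 = 0x0

Only C3 changed, to 0x2. In CFB, a change in C_i flips the same bit in P_i and garbles P_{i+1}. Decrypting the received ciphertext:
P0: E(K, 0x1) = 0x9; 0x0 ⊕ 0x9 = 0x9.
P1: E(K, 0x0) = 0xA; 0xE ⊕ 0xA = 0x4.
P2: E(K, 0xE) = 0x8; 0x1 ⊕ 0x8 = 0x9.
P3: E(K, 0x1) = 0x9; 0x2 ⊕ 0x9 = 0xB.
P4: E(K, 0x2) = 0xC; 0xC ⊕ 0xC = 0x0.
Blocks that differ from the original plaintext: P3, P4.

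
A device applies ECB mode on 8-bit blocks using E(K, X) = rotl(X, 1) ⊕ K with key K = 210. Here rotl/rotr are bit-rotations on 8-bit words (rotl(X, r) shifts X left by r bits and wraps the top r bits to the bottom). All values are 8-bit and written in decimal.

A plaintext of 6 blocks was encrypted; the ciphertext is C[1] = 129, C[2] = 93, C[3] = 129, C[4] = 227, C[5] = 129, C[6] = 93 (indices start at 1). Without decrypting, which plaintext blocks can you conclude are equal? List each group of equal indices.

P[1] = P[3] = P[5]; P[2] = P[6]

ECB encrypts each block independently with the same key, so equal ciphertext blocks imply equal plaintext blocks.
C[1] = C[3] = C[5] = 129, so P[1] = P[3] = P[5].
C[2] = C[6] = 93, so P[2] = P[6].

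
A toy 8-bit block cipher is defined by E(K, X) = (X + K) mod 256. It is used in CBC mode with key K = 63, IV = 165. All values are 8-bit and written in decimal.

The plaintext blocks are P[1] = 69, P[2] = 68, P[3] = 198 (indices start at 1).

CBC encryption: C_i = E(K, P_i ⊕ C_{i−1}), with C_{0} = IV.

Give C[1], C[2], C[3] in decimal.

C[1]: P[1] ⊕ 165 = 224; E(K, 224) = 31.
C[2]: P[2] ⊕ 31 = 91; E(K, 91) = 154.
C[3]: P[3] ⊕ 154 = 92; E(K, 92) = 155.

C[1] = 31, C[2] = 154, C[3] = 155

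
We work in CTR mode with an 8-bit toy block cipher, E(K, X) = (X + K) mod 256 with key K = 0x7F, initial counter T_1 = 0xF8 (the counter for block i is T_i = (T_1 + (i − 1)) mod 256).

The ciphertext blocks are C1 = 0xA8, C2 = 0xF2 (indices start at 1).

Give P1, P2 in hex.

P1 = 0xDF, P2 = 0x8A

CTR decryption: S_i = E(K, T_i) where T_i is the counter for block i; P_i = C_i ⊕ S_i.
P1: T = 0xF8, S = E(K, T) = 0x77; 0xA8 ⊕ 0x77 = 0xDF.
P2: T = 0xF9, S = E(K, T) = 0x78; 0xF2 ⊕ 0x78 = 0x8A.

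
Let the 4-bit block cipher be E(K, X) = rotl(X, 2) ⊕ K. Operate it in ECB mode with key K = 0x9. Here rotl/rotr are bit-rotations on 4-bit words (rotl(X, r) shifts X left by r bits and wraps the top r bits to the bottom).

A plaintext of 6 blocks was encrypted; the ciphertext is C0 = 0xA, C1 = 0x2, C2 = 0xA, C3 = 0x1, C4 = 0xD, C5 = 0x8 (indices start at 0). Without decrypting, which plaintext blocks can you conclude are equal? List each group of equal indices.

P0 = P2

ECB encrypts each block independently with the same key, so equal ciphertext blocks imply equal plaintext blocks.
C0 = C2 = 0xA, so P0 = P2.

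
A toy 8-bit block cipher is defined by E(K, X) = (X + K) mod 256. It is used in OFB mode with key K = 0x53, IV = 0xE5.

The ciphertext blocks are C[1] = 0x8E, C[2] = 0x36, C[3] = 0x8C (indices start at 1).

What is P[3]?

OFB decryption: S_i = E(K, S_{i−1}) with S_{0} = IV; P_i = C_i ⊕ S_i.
P[1]: S = E(K, 0xE5) = 0x38; 0x8E ⊕ 0x38 = 0xB6.
P[2]: S = E(K, 0x38) = 0x8B; 0x36 ⊕ 0x8B = 0xBD.
P[3]: S = E(K, 0x8B) = 0xDE; 0x8C ⊕ 0xDE = 0x52.

P[3] = 0x52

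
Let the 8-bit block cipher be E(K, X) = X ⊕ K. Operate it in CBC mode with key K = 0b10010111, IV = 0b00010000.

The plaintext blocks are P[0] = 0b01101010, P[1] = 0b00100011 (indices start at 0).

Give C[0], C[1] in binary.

CBC encryption: C_i = E(K, P_i ⊕ C_{i−1}), with C_{−1} = IV.
C[0]: P[0] ⊕ 0b00010000 = 0b01111010; E(K, 0b01111010) = 0b11101101.
C[1]: P[1] ⊕ 0b11101101 = 0b11001110; E(K, 0b11001110) = 0b01011001.

C[0] = 0b11101101, C[1] = 0b01011001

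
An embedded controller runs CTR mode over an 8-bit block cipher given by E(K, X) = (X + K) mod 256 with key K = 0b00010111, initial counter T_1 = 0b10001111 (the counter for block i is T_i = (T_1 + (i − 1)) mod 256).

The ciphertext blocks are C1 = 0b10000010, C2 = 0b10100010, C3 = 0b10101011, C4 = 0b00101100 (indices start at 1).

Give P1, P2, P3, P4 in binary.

CTR decryption: S_i = E(K, T_i) where T_i is the counter for block i; P_i = C_i ⊕ S_i.
P1: T = 0b10001111, S = E(K, T) = 0b10100110; 0b10000010 ⊕ 0b10100110 = 0b00100100.
P2: T = 0b10010000, S = E(K, T) = 0b10100111; 0b10100010 ⊕ 0b10100111 = 0b00000101.
P3: T = 0b10010001, S = E(K, T) = 0b10101000; 0b10101011 ⊕ 0b10101000 = 0b00000011.
P4: T = 0b10010010, S = E(K, T) = 0b10101001; 0b00101100 ⊕ 0b10101001 = 0b10000101.

P1 = 0b00100100, P2 = 0b00000101, P3 = 0b00000011, P4 = 0b10000101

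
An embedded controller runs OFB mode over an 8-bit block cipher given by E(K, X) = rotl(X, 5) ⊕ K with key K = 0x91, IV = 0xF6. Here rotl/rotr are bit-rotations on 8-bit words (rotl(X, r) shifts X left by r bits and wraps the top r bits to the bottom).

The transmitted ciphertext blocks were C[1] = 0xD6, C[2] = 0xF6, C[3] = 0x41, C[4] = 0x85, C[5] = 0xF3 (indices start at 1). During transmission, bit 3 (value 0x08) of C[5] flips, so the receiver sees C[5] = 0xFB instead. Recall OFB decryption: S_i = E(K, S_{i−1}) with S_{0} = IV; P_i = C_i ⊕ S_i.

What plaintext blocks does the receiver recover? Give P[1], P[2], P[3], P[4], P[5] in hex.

Only C[5] changed, to 0xFB. In OFB, a change in C_i flips the same bit in P_i only; the keystream is unaffected. Decrypting the received ciphertext:
P[1]: S = E(K, 0xF6) = 0x4F; 0xD6 ⊕ 0x4F = 0x99.
P[2]: S = E(K, 0x4F) = 0x78; 0xF6 ⊕ 0x78 = 0x8E.
P[3]: S = E(K, 0x78) = 0x9E; 0x41 ⊕ 0x9E = 0xDF.
P[4]: S = E(K, 0x9E) = 0x42; 0x85 ⊕ 0x42 = 0xC7.
P[5]: S = E(K, 0x42) = 0xD9; 0xFB ⊕ 0xD9 = 0x22.
Blocks that differ from the original plaintext: P[5].

P[1] = 0x99, P[2] = 0x8E, P[3] = 0xDF, P[4] = 0xC7, P[5] = 0x22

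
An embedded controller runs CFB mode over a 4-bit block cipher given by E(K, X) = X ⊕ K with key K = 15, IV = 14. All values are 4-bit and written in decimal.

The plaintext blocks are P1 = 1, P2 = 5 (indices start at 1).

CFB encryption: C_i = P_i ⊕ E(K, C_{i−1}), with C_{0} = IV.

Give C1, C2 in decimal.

C1 = 0, C2 = 10

C1: E(K, 14) = 1; 1 ⊕ 1 = 0.
C2: E(K, 0) = 15; 5 ⊕ 15 = 10.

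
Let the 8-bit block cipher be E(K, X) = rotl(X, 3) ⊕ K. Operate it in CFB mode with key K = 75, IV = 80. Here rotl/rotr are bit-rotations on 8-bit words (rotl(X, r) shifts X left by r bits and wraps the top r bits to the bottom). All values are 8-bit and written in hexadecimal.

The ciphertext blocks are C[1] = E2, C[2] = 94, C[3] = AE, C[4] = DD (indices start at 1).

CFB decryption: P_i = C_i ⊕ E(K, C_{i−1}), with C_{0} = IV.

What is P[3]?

P[3]: E(K, 94) = D1; AE ⊕ D1 = 7F.

P[3] = 7F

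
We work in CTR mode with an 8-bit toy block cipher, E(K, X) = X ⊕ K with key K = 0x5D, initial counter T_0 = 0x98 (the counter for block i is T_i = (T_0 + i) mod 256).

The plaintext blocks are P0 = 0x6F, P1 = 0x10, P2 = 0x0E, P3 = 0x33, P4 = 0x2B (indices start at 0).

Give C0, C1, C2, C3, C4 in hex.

CTR encryption: S_i = E(K, T_i) where T_i is the counter for block i; C_i = P_i ⊕ S_i.
C0: T = 0x98, S = E(K, T) = 0xC5; 0x6F ⊕ 0xC5 = 0xAA.
C1: T = 0x99, S = E(K, T) = 0xC4; 0x10 ⊕ 0xC4 = 0xD4.
C2: T = 0x9A, S = E(K, T) = 0xC7; 0x0E ⊕ 0xC7 = 0xC9.
C3: T = 0x9B, S = E(K, T) = 0xC6; 0x33 ⊕ 0xC6 = 0xF5.
C4: T = 0x9C, S = E(K, T) = 0xC1; 0x2B ⊕ 0xC1 = 0xEA.

C0 = 0xAA, C1 = 0xD4, C2 = 0xC9, C3 = 0xF5, C4 = 0xEA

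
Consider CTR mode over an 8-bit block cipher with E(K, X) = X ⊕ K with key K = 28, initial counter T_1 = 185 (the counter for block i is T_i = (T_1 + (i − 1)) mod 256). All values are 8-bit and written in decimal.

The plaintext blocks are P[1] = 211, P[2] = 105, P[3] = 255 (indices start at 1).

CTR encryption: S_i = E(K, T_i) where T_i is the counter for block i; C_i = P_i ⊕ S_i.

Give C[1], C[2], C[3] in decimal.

C[1]: T = 185, S = E(K, T) = 165; 211 ⊕ 165 = 118.
C[2]: T = 186, S = E(K, T) = 166; 105 ⊕ 166 = 207.
C[3]: T = 187, S = E(K, T) = 167; 255 ⊕ 167 = 88.

C[1] = 118, C[2] = 207, C[3] = 88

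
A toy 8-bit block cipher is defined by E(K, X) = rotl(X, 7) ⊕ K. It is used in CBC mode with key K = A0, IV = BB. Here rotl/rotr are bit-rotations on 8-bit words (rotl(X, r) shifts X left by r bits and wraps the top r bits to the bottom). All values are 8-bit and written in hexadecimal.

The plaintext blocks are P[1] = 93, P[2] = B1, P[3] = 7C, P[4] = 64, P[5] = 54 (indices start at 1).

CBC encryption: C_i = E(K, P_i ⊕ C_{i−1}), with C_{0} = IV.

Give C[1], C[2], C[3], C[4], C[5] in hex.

C[1] = B4, C[2] = 22, C[3] = 8F, C[4] = 55, C[5] = 20

C[1]: P[1] ⊕ BB = 28; E(K, 28) = B4.
C[2]: P[2] ⊕ B4 = 05; E(K, 05) = 22.
C[3]: P[3] ⊕ 22 = 5E; E(K, 5E) = 8F.
C[4]: P[4] ⊕ 8F = EB; E(K, EB) = 55.
C[5]: P[5] ⊕ 55 = 01; E(K, 01) = 20.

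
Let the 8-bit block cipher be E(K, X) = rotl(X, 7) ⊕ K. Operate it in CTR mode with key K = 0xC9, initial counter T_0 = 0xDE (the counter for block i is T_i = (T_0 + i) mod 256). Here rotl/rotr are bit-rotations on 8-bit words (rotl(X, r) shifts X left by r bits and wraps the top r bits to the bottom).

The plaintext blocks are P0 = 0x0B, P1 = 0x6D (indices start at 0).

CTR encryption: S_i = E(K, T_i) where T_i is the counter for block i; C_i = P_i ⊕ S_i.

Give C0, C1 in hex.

C0: T = 0xDE, S = E(K, T) = 0xA6; 0x0B ⊕ 0xA6 = 0xAD.
C1: T = 0xDF, S = E(K, T) = 0x26; 0x6D ⊕ 0x26 = 0x4B.

C0 = 0xAD, C1 = 0x4B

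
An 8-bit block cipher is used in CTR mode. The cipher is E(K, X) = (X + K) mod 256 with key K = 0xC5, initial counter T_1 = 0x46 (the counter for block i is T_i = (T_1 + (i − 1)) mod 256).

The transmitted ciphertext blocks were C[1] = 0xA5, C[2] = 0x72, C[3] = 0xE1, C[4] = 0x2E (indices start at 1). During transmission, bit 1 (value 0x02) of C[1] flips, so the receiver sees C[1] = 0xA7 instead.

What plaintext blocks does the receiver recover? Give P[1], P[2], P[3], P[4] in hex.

P[1] = 0xAC, P[2] = 0x7E, P[3] = 0xEC, P[4] = 0x20

CTR decryption: S_i = E(K, T_i) where T_i is the counter for block i; P_i = C_i ⊕ S_i.
Only C[1] changed, to 0xA7. In CTR, a change in C_i flips the same bit in P_i only; the keystream is unaffected. Decrypting the received ciphertext:
P[1]: T = 0x46, S = E(K, T) = 0x0B; 0xA7 ⊕ 0x0B = 0xAC.
P[2]: T = 0x47, S = E(K, T) = 0x0C; 0x72 ⊕ 0x0C = 0x7E.
P[3]: T = 0x48, S = E(K, T) = 0x0D; 0xE1 ⊕ 0x0D = 0xEC.
P[4]: T = 0x49, S = E(K, T) = 0x0E; 0x2E ⊕ 0x0E = 0x20.
Blocks that differ from the original plaintext: P[1].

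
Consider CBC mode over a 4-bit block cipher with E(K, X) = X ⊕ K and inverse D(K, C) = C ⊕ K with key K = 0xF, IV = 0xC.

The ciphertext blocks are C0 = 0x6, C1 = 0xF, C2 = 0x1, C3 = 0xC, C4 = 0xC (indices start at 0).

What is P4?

P4 = 0xF

CBC decryption: P_i = D(K, C_i) ⊕ C_{i−1}, with C_{−1} = IV.
P4: D(K, 0xC) = 0x3; 0x3 ⊕ 0xC = 0xF.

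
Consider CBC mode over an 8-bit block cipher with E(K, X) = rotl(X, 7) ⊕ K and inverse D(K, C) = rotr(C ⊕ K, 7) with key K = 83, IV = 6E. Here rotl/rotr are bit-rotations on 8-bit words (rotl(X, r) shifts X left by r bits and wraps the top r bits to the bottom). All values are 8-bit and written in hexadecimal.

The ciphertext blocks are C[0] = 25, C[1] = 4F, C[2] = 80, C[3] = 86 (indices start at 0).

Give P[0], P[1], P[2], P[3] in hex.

P[0] = 23, P[1] = BC, P[2] = 49, P[3] = 8A

CBC decryption: P_i = D(K, C_i) ⊕ C_{i−1}, with C_{−1} = IV.
P[0]: D(K, 25) = 4D; 4D ⊕ 6E = 23.
P[1]: D(K, 4F) = 99; 99 ⊕ 25 = BC.
P[2]: D(K, 80) = 06; 06 ⊕ 4F = 49.
P[3]: D(K, 86) = 0A; 0A ⊕ 80 = 8A.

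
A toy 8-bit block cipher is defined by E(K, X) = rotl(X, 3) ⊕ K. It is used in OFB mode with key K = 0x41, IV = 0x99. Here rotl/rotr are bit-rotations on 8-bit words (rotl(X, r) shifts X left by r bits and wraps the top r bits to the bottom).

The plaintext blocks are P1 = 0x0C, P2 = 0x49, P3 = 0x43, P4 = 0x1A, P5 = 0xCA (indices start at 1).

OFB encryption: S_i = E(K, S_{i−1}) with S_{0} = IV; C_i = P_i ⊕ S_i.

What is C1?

C1: S = E(K, 0x99) = 0x8D; 0x0C ⊕ 0x8D = 0x81.

C1 = 0x81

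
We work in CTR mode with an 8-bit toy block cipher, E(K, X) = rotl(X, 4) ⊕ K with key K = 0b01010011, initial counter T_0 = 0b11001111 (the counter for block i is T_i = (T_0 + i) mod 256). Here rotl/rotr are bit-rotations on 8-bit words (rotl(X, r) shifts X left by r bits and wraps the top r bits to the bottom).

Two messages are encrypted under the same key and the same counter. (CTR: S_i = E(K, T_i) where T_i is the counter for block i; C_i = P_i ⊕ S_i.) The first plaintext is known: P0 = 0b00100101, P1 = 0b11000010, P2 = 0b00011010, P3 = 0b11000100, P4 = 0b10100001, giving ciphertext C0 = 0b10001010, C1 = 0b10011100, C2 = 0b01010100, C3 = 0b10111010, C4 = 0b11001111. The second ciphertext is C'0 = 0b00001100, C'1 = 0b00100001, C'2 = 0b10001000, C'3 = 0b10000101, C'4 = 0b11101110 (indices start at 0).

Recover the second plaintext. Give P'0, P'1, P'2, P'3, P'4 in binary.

In CTR with a reused counter, both messages share the same keystream S_i, so C_i ⊕ C'_i = P_i ⊕ P'_i and thus P'_i = P_i ⊕ C_i ⊕ C'_i.
P'0: 0b00100101 ⊕ 0b10001010 ⊕ 0b00001100 = 0b10100011.
P'1: 0b11000010 ⊕ 0b10011100 ⊕ 0b00100001 = 0b01111111.
P'2: 0b00011010 ⊕ 0b01010100 ⊕ 0b10001000 = 0b11000110.
P'3: 0b11000100 ⊕ 0b10111010 ⊕ 0b10000101 = 0b11111011.
P'4: 0b10100001 ⊕ 0b11001111 ⊕ 0b11101110 = 0b10000000.

P'0 = 0b10100011, P'1 = 0b01111111, P'2 = 0b11000110, P'3 = 0b11111011, P'4 = 0b10000000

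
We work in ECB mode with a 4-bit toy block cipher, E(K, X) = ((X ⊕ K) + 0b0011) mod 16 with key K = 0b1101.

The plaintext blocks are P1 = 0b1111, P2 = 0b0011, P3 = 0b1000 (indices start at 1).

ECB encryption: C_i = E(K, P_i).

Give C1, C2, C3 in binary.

C1: E(K, 0b1111) = 0b0101.
C2: E(K, 0b0011) = 0b0001.
C3: E(K, 0b1000) = 0b1000.

C1 = 0b0101, C2 = 0b0001, C3 = 0b1000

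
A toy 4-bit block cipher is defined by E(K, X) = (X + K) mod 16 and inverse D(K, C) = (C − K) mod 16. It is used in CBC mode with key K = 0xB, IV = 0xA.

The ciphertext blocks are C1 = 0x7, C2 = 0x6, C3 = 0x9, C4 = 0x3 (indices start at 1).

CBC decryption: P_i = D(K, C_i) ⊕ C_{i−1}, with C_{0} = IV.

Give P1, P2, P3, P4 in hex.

P1: D(K, 0x7) = 0xC; 0xC ⊕ 0xA = 0x6.
P2: D(K, 0x6) = 0xB; 0xB ⊕ 0x7 = 0xC.
P3: D(K, 0x9) = 0xE; 0xE ⊕ 0x6 = 0x8.
P4: D(K, 0x3) = 0x8; 0x8 ⊕ 0x9 = 0x1.

P1 = 0x6, P2 = 0xC, P3 = 0x8, P4 = 0x1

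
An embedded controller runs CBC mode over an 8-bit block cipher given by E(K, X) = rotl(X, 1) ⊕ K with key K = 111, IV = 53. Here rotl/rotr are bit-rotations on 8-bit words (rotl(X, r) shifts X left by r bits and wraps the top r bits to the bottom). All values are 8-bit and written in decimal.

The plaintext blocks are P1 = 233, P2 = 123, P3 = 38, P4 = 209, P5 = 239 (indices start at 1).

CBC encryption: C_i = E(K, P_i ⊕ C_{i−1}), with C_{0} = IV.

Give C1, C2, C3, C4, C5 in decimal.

C1: P1 ⊕ 53 = 220; E(K, 220) = 214.
C2: P2 ⊕ 214 = 173; E(K, 173) = 52.
C3: P3 ⊕ 52 = 18; E(K, 18) = 75.
C4: P4 ⊕ 75 = 154; E(K, 154) = 90.
C5: P5 ⊕ 90 = 181; E(K, 181) = 4.

C1 = 214, C2 = 52, C3 = 75, C4 = 90, C5 = 4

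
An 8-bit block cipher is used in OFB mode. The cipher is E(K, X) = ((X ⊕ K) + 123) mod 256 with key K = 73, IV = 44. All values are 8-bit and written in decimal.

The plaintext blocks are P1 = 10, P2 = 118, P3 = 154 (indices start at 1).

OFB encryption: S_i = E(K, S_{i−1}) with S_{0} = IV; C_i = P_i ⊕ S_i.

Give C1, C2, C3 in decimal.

C1: S = E(K, 44) = 224; 10 ⊕ 224 = 234.
C2: S = E(K, 224) = 36; 118 ⊕ 36 = 82.
C3: S = E(K, 36) = 232; 154 ⊕ 232 = 114.

C1 = 234, C2 = 82, C3 = 114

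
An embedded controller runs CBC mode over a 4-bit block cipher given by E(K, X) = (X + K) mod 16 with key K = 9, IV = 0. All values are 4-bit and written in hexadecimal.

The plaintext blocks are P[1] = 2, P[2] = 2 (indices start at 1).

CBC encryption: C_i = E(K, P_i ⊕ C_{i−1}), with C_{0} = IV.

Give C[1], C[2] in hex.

C[1]: P[1] ⊕ 0 = 2; E(K, 2) = B.
C[2]: P[2] ⊕ B = 9; E(K, 9) = 2.

C[1] = B, C[2] = 2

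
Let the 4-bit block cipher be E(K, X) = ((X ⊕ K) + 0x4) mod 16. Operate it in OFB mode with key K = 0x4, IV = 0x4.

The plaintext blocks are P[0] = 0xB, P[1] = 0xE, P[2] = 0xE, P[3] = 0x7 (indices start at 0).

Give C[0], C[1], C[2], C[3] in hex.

OFB encryption: S_i = E(K, S_{i−1}) with S_{−1} = IV; C_i = P_i ⊕ S_i.
C[0]: S = E(K, 0x4) = 0x4; 0xB ⊕ 0x4 = 0xF.
C[1]: S = E(K, 0x4) = 0x4; 0xE ⊕ 0x4 = 0xA.
C[2]: S = E(K, 0x4) = 0x4; 0xE ⊕ 0x4 = 0xA.
C[3]: S = E(K, 0x4) = 0x4; 0x7 ⊕ 0x4 = 0x3.

C[0] = 0xF, C[1] = 0xA, C[2] = 0xA, C[3] = 0x3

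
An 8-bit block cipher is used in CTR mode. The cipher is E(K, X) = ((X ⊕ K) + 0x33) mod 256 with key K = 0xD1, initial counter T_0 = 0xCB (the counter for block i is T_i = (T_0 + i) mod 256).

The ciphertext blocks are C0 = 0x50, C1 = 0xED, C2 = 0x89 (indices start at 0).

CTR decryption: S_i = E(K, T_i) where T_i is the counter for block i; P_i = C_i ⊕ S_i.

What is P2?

P2: T = 0xCD, S = E(K, T) = 0x4F; 0x89 ⊕ 0x4F = 0xC6.

P2 = 0xC6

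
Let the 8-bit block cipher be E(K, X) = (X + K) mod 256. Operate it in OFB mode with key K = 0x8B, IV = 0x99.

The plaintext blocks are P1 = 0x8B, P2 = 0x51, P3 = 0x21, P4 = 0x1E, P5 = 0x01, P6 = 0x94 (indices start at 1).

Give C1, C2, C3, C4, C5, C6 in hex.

C1 = 0xAF, C2 = 0xFE, C3 = 0x1B, C4 = 0xDB, C5 = 0x51, C6 = 0x4F

OFB encryption: S_i = E(K, S_{i−1}) with S_{0} = IV; C_i = P_i ⊕ S_i.
C1: S = E(K, 0x99) = 0x24; 0x8B ⊕ 0x24 = 0xAF.
C2: S = E(K, 0x24) = 0xAF; 0x51 ⊕ 0xAF = 0xFE.
C3: S = E(K, 0xAF) = 0x3A; 0x21 ⊕ 0x3A = 0x1B.
C4: S = E(K, 0x3A) = 0xC5; 0x1E ⊕ 0xC5 = 0xDB.
C5: S = E(K, 0xC5) = 0x50; 0x01 ⊕ 0x50 = 0x51.
C6: S = E(K, 0x50) = 0xDB; 0x94 ⊕ 0xDB = 0x4F.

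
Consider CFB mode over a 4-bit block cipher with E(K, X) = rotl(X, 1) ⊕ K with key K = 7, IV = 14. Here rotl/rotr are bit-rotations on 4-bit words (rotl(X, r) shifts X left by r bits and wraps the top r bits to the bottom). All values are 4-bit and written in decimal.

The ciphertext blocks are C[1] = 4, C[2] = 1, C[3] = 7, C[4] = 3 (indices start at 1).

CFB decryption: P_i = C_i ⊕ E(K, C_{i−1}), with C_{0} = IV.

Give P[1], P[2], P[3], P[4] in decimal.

P[1] = 14, P[2] = 14, P[3] = 2, P[4] = 10

P[1]: E(K, 14) = 10; 4 ⊕ 10 = 14.
P[2]: E(K, 4) = 15; 1 ⊕ 15 = 14.
P[3]: E(K, 1) = 5; 7 ⊕ 5 = 2.
P[4]: E(K, 7) = 9; 3 ⊕ 9 = 10.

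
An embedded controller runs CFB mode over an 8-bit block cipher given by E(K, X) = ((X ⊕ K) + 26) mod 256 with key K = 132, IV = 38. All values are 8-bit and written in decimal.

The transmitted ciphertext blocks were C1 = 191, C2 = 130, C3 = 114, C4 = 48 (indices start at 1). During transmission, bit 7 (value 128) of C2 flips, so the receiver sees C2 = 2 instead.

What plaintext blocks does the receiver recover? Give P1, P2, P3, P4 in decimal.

P1 = 3, P2 = 87, P3 = 210, P4 = 32

CFB decryption: P_i = C_i ⊕ E(K, C_{i−1}), with C_{0} = IV.
Only C2 changed, to 2. In CFB, a change in C_i flips the same bit in P_i and garbles P_{i+1}. Decrypting the received ciphertext:
P1: E(K, 38) = 188; 191 ⊕ 188 = 3.
P2: E(K, 191) = 85; 2 ⊕ 85 = 87.
P3: E(K, 2) = 160; 114 ⊕ 160 = 210.
P4: E(K, 114) = 16; 48 ⊕ 16 = 32.
Blocks that differ from the original plaintext: P2, P3.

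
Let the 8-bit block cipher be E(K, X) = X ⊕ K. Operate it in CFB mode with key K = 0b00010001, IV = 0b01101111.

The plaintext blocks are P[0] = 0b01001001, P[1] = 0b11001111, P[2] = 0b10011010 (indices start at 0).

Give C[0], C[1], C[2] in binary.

CFB encryption: C_i = P_i ⊕ E(K, C_{i−1}), with C_{−1} = IV.
C[0]: E(K, 0b01101111) = 0b01111110; 0b01001001 ⊕ 0b01111110 = 0b00110111.
C[1]: E(K, 0b00110111) = 0b00100110; 0b11001111 ⊕ 0b00100110 = 0b11101001.
C[2]: E(K, 0b11101001) = 0b11111000; 0b10011010 ⊕ 0b11111000 = 0b01100010.

C[0] = 0b00110111, C[1] = 0b11101001, C[2] = 0b01100010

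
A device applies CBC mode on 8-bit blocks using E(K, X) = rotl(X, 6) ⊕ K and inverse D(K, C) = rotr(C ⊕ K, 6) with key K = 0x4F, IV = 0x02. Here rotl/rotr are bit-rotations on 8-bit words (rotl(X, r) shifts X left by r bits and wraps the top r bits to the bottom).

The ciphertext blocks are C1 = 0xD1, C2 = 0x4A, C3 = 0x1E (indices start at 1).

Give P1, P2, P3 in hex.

CBC decryption: P_i = D(K, C_i) ⊕ C_{i−1}, with C_{0} = IV.
P1: D(K, 0xD1) = 0x7A; 0x7A ⊕ 0x02 = 0x78.
P2: D(K, 0x4A) = 0x14; 0x14 ⊕ 0xD1 = 0xC5.
P3: D(K, 0x1E) = 0x45; 0x45 ⊕ 0x4A = 0x0F.

P1 = 0x78, P2 = 0xC5, P3 = 0x0F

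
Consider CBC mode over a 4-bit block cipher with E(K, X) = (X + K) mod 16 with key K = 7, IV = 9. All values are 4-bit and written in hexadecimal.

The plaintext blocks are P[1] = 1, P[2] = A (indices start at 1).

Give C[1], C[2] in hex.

CBC encryption: C_i = E(K, P_i ⊕ C_{i−1}), with C_{0} = IV.
C[1]: P[1] ⊕ 9 = 8; E(K, 8) = F.
C[2]: P[2] ⊕ F = 5; E(K, 5) = C.

C[1] = F, C[2] = C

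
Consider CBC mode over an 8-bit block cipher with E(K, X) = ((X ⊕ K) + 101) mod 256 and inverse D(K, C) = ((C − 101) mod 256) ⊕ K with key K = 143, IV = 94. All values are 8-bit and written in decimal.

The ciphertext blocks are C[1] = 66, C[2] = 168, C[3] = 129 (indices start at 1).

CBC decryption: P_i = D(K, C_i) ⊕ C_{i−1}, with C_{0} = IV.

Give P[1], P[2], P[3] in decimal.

P[1]: D(K, 66) = 82; 82 ⊕ 94 = 12.
P[2]: D(K, 168) = 204; 204 ⊕ 66 = 142.
P[3]: D(K, 129) = 147; 147 ⊕ 168 = 59.

P[1] = 12, P[2] = 142, P[3] = 59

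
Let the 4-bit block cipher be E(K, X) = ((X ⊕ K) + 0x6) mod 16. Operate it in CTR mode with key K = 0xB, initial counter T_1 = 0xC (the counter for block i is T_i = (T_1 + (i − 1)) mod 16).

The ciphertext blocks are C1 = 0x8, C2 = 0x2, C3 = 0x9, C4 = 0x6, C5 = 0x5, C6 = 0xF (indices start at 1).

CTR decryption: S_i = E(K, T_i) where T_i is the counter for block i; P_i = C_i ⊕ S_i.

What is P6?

P6: T = 0x1, S = E(K, T) = 0x0; 0xF ⊕ 0x0 = 0xF.

P6 = 0xF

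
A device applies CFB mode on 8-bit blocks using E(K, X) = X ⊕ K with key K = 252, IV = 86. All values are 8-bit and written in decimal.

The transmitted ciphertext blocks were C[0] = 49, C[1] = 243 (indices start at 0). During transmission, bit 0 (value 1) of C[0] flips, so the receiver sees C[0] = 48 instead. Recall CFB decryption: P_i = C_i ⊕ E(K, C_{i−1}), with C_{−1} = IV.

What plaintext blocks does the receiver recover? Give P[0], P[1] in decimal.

Only C[0] changed, to 48. In CFB, a change in C_i flips the same bit in P_i and garbles P_{i+1}. Decrypting the received ciphertext:
P[0]: E(K, 86) = 170; 48 ⊕ 170 = 154.
P[1]: E(K, 48) = 204; 243 ⊕ 204 = 63.
Blocks that differ from the original plaintext: P[0], P[1].

P[0] = 154, P[1] = 63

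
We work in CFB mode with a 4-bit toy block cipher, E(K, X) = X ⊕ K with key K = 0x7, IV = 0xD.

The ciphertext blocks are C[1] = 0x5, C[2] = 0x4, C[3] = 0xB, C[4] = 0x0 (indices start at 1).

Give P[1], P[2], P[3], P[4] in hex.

CFB decryption: P_i = C_i ⊕ E(K, C_{i−1}), with C_{0} = IV.
P[1]: E(K, 0xD) = 0xA; 0x5 ⊕ 0xA = 0xF.
P[2]: E(K, 0x5) = 0x2; 0x4 ⊕ 0x2 = 0x6.
P[3]: E(K, 0x4) = 0x3; 0xB ⊕ 0x3 = 0x8.
P[4]: E(K, 0xB) = 0xC; 0x0 ⊕ 0xC = 0xC.

P[1] = 0xF, P[2] = 0x6, P[3] = 0x8, P[4] = 0xC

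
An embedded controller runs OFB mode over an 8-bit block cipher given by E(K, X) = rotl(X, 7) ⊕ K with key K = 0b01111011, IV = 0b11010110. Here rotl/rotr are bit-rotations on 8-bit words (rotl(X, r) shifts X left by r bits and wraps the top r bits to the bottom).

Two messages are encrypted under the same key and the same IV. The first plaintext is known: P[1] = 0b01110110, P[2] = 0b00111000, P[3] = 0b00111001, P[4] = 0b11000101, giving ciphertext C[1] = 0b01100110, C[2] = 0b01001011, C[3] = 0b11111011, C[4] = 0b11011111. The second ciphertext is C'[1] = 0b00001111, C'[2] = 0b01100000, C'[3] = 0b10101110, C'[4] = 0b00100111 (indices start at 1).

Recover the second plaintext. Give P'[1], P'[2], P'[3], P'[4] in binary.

P'[1] = 0b00011111, P'[2] = 0b00010011, P'[3] = 0b01101100, P'[4] = 0b00111101

In OFB with a reused IV, both messages share the same keystream S_i, so C_i ⊕ C'_i = P_i ⊕ P'_i and thus P'_i = P_i ⊕ C_i ⊕ C'_i.
P'[1]: 0b01110110 ⊕ 0b01100110 ⊕ 0b00001111 = 0b00011111.
P'[2]: 0b00111000 ⊕ 0b01001011 ⊕ 0b01100000 = 0b00010011.
P'[3]: 0b00111001 ⊕ 0b11111011 ⊕ 0b10101110 = 0b01101100.
P'[4]: 0b11000101 ⊕ 0b11011111 ⊕ 0b00100111 = 0b00111101.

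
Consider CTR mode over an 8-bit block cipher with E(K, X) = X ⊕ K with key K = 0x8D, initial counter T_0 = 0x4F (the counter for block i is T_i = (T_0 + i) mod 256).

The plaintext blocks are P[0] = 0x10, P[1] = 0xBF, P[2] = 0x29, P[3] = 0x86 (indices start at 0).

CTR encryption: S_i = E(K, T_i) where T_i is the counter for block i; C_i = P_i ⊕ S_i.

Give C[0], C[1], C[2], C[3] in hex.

C[0]: T = 0x4F, S = E(K, T) = 0xC2; 0x10 ⊕ 0xC2 = 0xD2.
C[1]: T = 0x50, S = E(K, T) = 0xDD; 0xBF ⊕ 0xDD = 0x62.
C[2]: T = 0x51, S = E(K, T) = 0xDC; 0x29 ⊕ 0xDC = 0xF5.
C[3]: T = 0x52, S = E(K, T) = 0xDF; 0x86 ⊕ 0xDF = 0x59.

C[0] = 0xD2, C[1] = 0x62, C[2] = 0xF5, C[3] = 0x59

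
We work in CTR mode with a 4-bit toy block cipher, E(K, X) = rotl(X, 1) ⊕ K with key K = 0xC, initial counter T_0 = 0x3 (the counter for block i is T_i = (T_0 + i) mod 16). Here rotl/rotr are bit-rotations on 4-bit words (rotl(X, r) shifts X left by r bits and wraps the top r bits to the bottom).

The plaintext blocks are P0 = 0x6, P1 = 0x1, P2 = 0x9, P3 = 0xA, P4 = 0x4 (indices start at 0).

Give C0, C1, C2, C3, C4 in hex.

CTR encryption: S_i = E(K, T_i) where T_i is the counter for block i; C_i = P_i ⊕ S_i.
C0: T = 0x3, S = E(K, T) = 0xA; 0x6 ⊕ 0xA = 0xC.
C1: T = 0x4, S = E(K, T) = 0x4; 0x1 ⊕ 0x4 = 0x5.
C2: T = 0x5, S = E(K, T) = 0x6; 0x9 ⊕ 0x6 = 0xF.
C3: T = 0x6, S = E(K, T) = 0x0; 0xA ⊕ 0x0 = 0xA.
C4: T = 0x7, S = E(K, T) = 0x2; 0x4 ⊕ 0x2 = 0x6.

C0 = 0xC, C1 = 0x5, C2 = 0xF, C3 = 0xA, C4 = 0x6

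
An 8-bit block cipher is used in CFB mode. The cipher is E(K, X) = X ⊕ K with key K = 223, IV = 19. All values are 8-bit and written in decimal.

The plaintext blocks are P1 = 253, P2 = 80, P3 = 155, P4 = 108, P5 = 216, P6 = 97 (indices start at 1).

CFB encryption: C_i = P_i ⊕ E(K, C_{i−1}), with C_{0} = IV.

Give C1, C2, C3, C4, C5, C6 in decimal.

C1: E(K, 19) = 204; 253 ⊕ 204 = 49.
C2: E(K, 49) = 238; 80 ⊕ 238 = 190.
C3: E(K, 190) = 97; 155 ⊕ 97 = 250.
C4: E(K, 250) = 37; 108 ⊕ 37 = 73.
C5: E(K, 73) = 150; 216 ⊕ 150 = 78.
C6: E(K, 78) = 145; 97 ⊕ 145 = 240.

C1 = 49, C2 = 190, C3 = 250, C4 = 73, C5 = 78, C6 = 240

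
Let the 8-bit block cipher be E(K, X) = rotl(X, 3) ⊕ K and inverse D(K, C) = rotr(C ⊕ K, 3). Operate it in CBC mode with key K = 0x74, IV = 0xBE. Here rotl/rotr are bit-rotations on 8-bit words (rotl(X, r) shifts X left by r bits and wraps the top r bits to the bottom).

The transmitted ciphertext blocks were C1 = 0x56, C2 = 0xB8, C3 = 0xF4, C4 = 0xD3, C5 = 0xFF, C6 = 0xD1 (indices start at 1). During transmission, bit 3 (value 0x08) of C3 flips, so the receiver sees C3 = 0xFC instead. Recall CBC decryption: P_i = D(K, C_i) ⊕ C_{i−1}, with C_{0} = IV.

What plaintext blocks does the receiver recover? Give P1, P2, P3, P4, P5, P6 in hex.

P1 = 0xFA, P2 = 0xCF, P3 = 0xA9, P4 = 0x08, P5 = 0xA2, P6 = 0x4B

Only C3 changed, to 0xFC. In CBC, a change in C_i garbles P_i and flips the same bit in P_{i+1}. Decrypting the received ciphertext:
P1: D(K, 0x56) = 0x44; 0x44 ⊕ 0xBE = 0xFA.
P2: D(K, 0xB8) = 0x99; 0x99 ⊕ 0x56 = 0xCF.
P3: D(K, 0xFC) = 0x11; 0x11 ⊕ 0xB8 = 0xA9.
P4: D(K, 0xD3) = 0xF4; 0xF4 ⊕ 0xFC = 0x08.
P5: D(K, 0xFF) = 0x71; 0x71 ⊕ 0xD3 = 0xA2.
P6: D(K, 0xD1) = 0xB4; 0xB4 ⊕ 0xFF = 0x4B.
Blocks that differ from the original plaintext: P3, P4.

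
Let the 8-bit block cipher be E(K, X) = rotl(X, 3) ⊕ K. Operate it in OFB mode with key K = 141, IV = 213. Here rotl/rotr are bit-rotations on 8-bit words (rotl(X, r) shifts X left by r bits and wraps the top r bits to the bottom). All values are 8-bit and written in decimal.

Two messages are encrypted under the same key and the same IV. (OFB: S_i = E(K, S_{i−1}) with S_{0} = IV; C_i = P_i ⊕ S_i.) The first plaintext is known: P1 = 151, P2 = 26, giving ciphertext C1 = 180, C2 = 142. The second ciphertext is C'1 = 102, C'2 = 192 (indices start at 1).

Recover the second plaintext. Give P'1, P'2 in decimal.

In OFB with a reused IV, both messages share the same keystream S_i, so C_i ⊕ C'_i = P_i ⊕ P'_i and thus P'_i = P_i ⊕ C_i ⊕ C'_i.
P'1: 151 ⊕ 180 ⊕ 102 = 69.
P'2: 26 ⊕ 142 ⊕ 192 = 84.

P'1 = 69, P'2 = 84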